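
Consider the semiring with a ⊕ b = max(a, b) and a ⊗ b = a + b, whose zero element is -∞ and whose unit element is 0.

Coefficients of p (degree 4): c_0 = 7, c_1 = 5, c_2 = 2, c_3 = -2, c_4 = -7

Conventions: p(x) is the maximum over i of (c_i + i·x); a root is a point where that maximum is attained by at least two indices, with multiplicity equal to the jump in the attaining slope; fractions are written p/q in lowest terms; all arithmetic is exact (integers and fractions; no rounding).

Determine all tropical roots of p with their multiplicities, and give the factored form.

hull edge (i=0, c=7) to (i=1, c=5): slope -2, span 1
hull edge (i=1, c=5) to (i=2, c=2): slope -3, span 1
hull edge (i=2, c=2) to (i=3, c=-2): slope -4, span 1
hull edge (i=3, c=-2) to (i=4, c=-7): slope -5, span 1
Factored form: p(x) = -7 ⊗ (x ⊕ 2) ⊗ (x ⊕ 3) ⊗ (x ⊕ 4) ⊗ (x ⊕ 5)
Answer: roots = 2 (mult 1), 3 (mult 1), 4 (mult 1), 5 (mult 1)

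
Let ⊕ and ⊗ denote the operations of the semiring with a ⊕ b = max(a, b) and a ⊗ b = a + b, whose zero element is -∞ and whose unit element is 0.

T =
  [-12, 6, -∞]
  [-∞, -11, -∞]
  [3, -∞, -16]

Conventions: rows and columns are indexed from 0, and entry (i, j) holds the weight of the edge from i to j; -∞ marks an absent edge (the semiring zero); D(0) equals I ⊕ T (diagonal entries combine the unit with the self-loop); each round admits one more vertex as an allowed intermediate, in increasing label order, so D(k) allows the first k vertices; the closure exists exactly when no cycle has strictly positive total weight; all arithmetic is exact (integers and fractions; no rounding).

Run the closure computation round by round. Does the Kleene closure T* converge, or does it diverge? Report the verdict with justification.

D(0):
  [0, 6, -∞]
  [-∞, 0, -∞]
  [3, -∞, 0]
D(1):
  [0, 6, -∞]
  [-∞, 0, -∞]
  [3, 9, 0]
D(2):
  [0, 6, -∞]
  [-∞, 0, -∞]
  [3, 9, 0]
D(3):
  [0, 6, -∞]
  [-∞, 0, -∞]
  [3, 9, 0]
Key observation: every diagonal entry stays at the unit through all rounds, so no improving cycle exists.
Answer: CONVERGES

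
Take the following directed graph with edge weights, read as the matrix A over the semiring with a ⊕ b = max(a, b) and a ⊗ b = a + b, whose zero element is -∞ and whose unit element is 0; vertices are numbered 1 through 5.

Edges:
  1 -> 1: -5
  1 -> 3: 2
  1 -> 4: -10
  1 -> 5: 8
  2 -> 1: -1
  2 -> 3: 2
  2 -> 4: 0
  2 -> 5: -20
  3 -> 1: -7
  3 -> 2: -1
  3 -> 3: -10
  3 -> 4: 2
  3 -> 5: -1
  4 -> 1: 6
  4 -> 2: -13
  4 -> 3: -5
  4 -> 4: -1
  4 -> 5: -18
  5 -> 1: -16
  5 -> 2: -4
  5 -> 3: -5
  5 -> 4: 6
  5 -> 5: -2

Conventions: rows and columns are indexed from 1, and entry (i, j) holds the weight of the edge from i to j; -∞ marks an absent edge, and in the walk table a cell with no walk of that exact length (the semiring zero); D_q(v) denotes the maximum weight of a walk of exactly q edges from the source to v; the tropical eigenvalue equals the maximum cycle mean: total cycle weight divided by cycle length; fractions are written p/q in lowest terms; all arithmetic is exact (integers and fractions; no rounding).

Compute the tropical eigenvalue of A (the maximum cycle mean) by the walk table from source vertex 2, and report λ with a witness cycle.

q=0: [-∞, 0, -∞, -∞, -∞]
q=1: [-1, -∞, 2, 0, -20]
q=2: [6, 1, 1, 4, 7]
q=3: [10, 3, 8, 13, 14]
q=4: [19, 10, 12, 20, 18]
q=5: [26, 14, 21, 24, 27]
Optimal cycle mean attained by: cycle 1->5->4->1, total 8 + 6 + 6, length 3.
Answer: λ = 20/3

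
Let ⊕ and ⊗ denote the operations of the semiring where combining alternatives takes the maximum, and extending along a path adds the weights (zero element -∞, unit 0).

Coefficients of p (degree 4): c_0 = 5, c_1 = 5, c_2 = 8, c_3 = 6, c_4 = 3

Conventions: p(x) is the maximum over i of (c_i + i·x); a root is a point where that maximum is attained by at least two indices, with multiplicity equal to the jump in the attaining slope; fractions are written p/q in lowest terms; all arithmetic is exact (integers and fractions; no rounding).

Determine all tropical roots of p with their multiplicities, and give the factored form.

hull edge (i=0, c=5) to (i=2, c=8): slope 3/2, span 2
hull edge (i=2, c=8) to (i=3, c=6): slope -2, span 1
hull edge (i=3, c=6) to (i=4, c=3): slope -3, span 1
Factored form: p(x) = 3 ⊗ (x ⊕ (-3/2)) ⊗ (x ⊕ (-3/2)) ⊗ (x ⊕ 2) ⊗ (x ⊕ 3)
Answer: roots = -3/2 (mult 2), 2 (mult 1), 3 (mult 1)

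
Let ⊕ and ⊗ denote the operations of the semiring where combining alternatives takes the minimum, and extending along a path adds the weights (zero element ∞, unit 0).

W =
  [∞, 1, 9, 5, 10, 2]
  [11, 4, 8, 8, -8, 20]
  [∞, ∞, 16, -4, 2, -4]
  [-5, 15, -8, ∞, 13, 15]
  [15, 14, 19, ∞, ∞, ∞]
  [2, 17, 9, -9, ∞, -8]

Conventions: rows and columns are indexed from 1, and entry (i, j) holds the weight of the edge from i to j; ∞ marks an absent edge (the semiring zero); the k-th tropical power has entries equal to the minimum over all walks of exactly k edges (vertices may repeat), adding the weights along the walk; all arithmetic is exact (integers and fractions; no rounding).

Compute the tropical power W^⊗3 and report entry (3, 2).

W^⊗2:
  [0, 5, -3, -7, -7, -6]
  [3, 6, 0, 4, -4, 4]
  [-9, 11, -12, -13, 9, -12]
  [17, -4, 4, -12, -6, -12]
  [25, 16, 22, 15, 6, 15]
  [-14, 3, -17, -17, 4, -16]
W^⊗3:
  [-12, 1, -15, -15, -3, -14]
  [-1, 4, -4, -5, -2, -4]
  [-18, -8, -21, -21, -10, -20]
  [-17, 0, -20, -21, -12, -20]
  [10, 20, 7, 6, 8, 7]
  [-22, -13, -25, -25, -15, -24]
Key observation: the optimum is the walk 3->4->1->2, with weight (-4) + (-5) + 1 = -8.
Optimal value attained by: walk 3->4->1->2.
Answer: (W^⊗3)[3][2] = -8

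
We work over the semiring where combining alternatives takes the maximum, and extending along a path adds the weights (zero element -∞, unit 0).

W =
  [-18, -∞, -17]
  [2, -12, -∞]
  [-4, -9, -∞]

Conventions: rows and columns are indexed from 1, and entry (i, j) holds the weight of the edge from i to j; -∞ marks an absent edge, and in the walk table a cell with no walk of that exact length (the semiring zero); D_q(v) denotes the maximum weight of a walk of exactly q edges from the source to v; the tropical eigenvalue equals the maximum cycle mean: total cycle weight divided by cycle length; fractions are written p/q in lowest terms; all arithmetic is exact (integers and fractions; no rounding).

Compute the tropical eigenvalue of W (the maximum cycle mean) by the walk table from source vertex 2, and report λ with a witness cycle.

q=0: [-∞, 0, -∞]
q=1: [2, -12, -∞]
q=2: [-10, -24, -15]
q=3: [-19, -24, -27]
Optimal cycle mean attained by: cycle 1->3->2->1, total (-17) + (-9) + 2, length 3.
Answer: λ = -8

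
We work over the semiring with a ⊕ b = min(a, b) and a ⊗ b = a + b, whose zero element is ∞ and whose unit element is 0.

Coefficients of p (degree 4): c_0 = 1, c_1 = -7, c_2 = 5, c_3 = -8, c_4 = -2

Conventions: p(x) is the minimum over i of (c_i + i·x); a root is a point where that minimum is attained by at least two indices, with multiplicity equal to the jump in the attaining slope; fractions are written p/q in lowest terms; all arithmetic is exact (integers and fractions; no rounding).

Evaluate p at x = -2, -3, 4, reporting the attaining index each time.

p(-2) = min(1+0·(-2)=1, -7+1·(-2)=-9, 5+2·(-2)=1, -8+3·(-2)=-14, -2+4·(-2)=-10) = -14 (attained by i=3)
p(-3) = min(1+0·(-3)=1, -7+1·(-3)=-10, 5+2·(-3)=-1, -8+3·(-3)=-17, -2+4·(-3)=-14) = -17 (attained by i=3)
p(4) = min(1+0·4=1, -7+1·4=-3, 5+2·4=13, -8+3·4=4, -2+4·4=14) = -3 (attained by i=1)
Answer: p(-2) = -14; p(-3) = -17; p(4) = -3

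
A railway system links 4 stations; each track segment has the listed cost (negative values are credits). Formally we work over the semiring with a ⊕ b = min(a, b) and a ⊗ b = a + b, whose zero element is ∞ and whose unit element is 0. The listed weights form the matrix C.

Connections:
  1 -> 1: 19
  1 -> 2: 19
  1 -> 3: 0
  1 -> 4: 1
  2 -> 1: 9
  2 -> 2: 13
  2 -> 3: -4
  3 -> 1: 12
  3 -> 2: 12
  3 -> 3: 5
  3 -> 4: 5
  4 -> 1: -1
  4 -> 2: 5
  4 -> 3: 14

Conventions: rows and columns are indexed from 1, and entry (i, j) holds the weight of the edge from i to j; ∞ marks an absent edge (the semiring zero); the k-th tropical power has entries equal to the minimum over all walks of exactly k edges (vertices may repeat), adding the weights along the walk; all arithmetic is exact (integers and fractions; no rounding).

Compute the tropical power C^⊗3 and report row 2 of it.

C^⊗2:
  [0, 6, 5, 5]
  [8, 8, 1, 1]
  [4, 10, 8, 10]
  [14, 18, -1, 0]
C^⊗3:
  [4, 10, 0, 1]
  [0, 6, 4, 6]
  [9, 15, 4, 5]
  [-1, 5, 4, 4]
Answer: row 2 of C^⊗3 = [0, 6, 4, 6]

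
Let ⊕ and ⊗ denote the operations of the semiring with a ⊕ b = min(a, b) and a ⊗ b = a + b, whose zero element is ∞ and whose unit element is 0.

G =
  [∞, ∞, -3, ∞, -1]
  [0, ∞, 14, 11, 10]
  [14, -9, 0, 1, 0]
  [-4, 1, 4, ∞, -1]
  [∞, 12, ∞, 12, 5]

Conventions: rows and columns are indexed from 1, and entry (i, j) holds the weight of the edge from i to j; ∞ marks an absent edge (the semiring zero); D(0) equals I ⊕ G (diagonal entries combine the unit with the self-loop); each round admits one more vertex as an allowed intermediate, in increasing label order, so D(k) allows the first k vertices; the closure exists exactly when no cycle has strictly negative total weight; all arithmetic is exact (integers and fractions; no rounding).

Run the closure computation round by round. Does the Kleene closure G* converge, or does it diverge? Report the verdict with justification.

D(0):
  [0, ∞, -3, ∞, -1]
  [0, 0, 14, 11, 10]
  [14, -9, 0, 1, 0]
  [-4, 1, 4, 0, -1]
  [∞, 12, ∞, 12, 0]
D(1):
  [0, ∞, -3, ∞, -1]
  [0, 0, -3, 11, -1]
  [14, -9, 0, 1, 0]
  [-4, 1, -7, 0, -5]
  [∞, 12, ∞, 12, 0]
Detection: at round 2, diagonal entry (3, 3) turns strictly negative.
Key observation: the cycle 3->2->1->3 has total weight (-9) + 0 + (-3), which is strictly negative.
Answer: DIVERGES — negative cycle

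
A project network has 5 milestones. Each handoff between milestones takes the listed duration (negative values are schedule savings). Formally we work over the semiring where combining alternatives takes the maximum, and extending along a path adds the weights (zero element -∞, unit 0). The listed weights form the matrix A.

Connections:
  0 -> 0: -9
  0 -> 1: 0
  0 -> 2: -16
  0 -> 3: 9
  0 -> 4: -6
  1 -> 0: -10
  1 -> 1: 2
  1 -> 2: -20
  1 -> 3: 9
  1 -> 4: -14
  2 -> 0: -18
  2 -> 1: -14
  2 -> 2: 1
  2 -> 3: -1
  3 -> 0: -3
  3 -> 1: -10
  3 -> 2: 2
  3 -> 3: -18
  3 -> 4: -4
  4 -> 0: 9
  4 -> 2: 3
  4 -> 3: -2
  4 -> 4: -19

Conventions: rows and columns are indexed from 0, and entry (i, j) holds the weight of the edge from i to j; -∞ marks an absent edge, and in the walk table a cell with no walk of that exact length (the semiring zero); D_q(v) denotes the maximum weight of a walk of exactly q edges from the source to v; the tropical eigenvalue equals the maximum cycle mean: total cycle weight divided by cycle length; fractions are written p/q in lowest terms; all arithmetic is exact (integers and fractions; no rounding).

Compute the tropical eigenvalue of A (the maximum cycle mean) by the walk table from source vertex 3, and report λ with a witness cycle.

q=0: [-∞, -∞, -∞, 0, -∞]
q=1: [-3, -10, 2, -18, -4]
q=2: [5, -3, 3, 6, -9]
q=3: [3, 5, 8, 14, 2]
q=4: [11, 7, 16, 14, 10]
q=5: [19, 11, 17, 20, 10]
Optimal cycle mean attained by: cycle 0->3->4->0, total 9 + (-4) + 9, length 3.
Answer: λ = 14/3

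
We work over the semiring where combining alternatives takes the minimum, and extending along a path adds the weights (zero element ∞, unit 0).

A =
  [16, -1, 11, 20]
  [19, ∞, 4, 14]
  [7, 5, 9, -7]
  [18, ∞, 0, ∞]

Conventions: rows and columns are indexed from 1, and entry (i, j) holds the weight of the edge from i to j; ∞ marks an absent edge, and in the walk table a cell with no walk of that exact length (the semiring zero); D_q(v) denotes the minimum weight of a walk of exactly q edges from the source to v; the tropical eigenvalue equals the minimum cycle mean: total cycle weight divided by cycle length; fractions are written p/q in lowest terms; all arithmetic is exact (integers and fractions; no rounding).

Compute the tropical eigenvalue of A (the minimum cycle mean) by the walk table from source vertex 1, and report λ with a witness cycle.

q=0: [0, ∞, ∞, ∞]
q=1: [16, -1, 11, 20]
q=2: [18, 15, 3, 4]
q=3: [10, 8, 4, -4]
q=4: [11, 9, -4, -3]
Optimal cycle mean attained by: cycle 3->4->3, total (-7) + 0, length 2.
Answer: λ = -7/2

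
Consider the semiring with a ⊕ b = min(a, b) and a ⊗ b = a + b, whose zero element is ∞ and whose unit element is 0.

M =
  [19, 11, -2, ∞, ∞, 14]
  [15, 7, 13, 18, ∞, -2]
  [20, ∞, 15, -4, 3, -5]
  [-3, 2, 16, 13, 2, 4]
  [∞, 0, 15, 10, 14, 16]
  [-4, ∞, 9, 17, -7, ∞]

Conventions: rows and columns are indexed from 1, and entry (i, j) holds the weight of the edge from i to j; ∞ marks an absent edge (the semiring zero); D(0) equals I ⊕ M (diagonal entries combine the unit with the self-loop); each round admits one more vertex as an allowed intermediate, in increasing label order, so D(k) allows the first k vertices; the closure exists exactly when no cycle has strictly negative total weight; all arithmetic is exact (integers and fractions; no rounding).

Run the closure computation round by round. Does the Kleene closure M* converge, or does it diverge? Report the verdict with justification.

D(0):
  [0, 11, -2, ∞, ∞, 14]
  [15, 0, 13, 18, ∞, -2]
  [20, ∞, 0, -4, 3, -5]
  [-3, 2, 16, 0, 2, 4]
  [∞, 0, 15, 10, 0, 16]
  [-4, ∞, 9, 17, -7, 0]
D(1):
  [0, 11, -2, ∞, ∞, 14]
  [15, 0, 13, 18, ∞, -2]
  [20, 31, 0, -4, 3, -5]
  [-3, 2, -5, 0, 2, 4]
  [∞, 0, 15, 10, 0, 16]
  [-4, 7, -6, 17, -7, 0]
D(2):
  [0, 11, -2, 29, ∞, 9]
  [15, 0, 13, 18, ∞, -2]
  [20, 31, 0, -4, 3, -5]
  [-3, 2, -5, 0, 2, 0]
  [15, 0, 13, 10, 0, -2]
  [-4, 7, -6, 17, -7, 0]
Detection: at round 3, diagonal entry (4, 4) turns strictly negative.
Key observation: the cycle 4->1->3->4 has total weight (-3) + (-2) + (-4), which is strictly negative.
Answer: DIVERGES — negative cycle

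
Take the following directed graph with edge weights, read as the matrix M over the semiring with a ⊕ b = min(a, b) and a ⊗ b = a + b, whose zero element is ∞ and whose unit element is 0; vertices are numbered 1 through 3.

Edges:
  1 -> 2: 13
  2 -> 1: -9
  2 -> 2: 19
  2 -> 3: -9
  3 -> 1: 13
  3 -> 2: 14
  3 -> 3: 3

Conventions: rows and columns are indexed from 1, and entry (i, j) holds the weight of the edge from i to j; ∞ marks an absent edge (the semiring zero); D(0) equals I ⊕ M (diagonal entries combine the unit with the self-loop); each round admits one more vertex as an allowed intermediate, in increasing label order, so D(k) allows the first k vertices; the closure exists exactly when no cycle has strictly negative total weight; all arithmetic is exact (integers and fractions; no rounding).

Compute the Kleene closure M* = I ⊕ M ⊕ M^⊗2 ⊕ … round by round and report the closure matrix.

D(0):
  [0, 13, ∞]
  [-9, 0, -9]
  [13, 14, 0]
D(1):
  [0, 13, ∞]
  [-9, 0, -9]
  [13, 14, 0]
D(2):
  [0, 13, 4]
  [-9, 0, -9]
  [5, 14, 0]
D(3):
  [0, 13, 4]
  [-9, 0, -9]
  [5, 14, 0]
Answer: M* = [[0, 13, 4], [-9, 0, -9], [5, 14, 0]]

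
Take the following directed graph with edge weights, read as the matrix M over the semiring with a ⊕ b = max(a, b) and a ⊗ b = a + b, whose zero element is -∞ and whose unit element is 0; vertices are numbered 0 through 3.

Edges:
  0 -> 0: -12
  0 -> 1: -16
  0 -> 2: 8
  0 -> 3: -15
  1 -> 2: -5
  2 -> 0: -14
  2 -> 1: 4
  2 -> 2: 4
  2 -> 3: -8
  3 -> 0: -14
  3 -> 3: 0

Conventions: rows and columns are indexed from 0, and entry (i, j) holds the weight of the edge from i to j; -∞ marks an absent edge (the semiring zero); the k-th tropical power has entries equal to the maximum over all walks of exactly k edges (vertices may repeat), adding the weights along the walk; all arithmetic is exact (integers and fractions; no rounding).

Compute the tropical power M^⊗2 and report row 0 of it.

M^⊗2:
  [-6, 12, 12, 0]
  [-19, -1, -1, -13]
  [-10, 8, 8, -4]
  [-14, -30, -6, 0]
Answer: row 0 of M^⊗2 = [-6, 12, 12, 0]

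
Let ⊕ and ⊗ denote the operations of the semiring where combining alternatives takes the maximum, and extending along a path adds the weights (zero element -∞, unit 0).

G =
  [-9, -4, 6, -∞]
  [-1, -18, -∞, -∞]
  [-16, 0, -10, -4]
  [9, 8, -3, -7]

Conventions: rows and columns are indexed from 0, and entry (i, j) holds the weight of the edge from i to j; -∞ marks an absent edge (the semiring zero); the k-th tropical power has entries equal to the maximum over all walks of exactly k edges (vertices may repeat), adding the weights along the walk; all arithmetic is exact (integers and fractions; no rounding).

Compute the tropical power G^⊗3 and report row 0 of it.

G^⊗2:
  [-5, 6, -3, 2]
  [-10, -5, 5, -∞]
  [5, 4, -7, -11]
  [7, 5, 15, -7]
G^⊗3:
  [11, 10, 1, -5]
  [-6, 5, -4, 1]
  [3, 1, 11, -11]
  [4, 15, 13, 11]
Answer: row 0 of G^⊗3 = [11, 10, 1, -5]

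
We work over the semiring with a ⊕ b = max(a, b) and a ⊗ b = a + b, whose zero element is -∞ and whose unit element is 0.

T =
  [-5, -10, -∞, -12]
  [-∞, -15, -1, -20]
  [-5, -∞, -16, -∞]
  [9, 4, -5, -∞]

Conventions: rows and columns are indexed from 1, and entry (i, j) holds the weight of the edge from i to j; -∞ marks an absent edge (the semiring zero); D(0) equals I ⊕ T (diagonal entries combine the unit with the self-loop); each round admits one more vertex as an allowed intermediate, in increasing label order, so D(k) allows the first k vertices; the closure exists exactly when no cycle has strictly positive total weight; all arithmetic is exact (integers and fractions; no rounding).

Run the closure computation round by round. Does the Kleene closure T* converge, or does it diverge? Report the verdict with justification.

D(0):
  [0, -10, -∞, -12]
  [-∞, 0, -1, -20]
  [-5, -∞, 0, -∞]
  [9, 4, -5, 0]
D(1):
  [0, -10, -∞, -12]
  [-∞, 0, -1, -20]
  [-5, -15, 0, -17]
  [9, 4, -5, 0]
D(2):
  [0, -10, -11, -12]
  [-∞, 0, -1, -20]
  [-5, -15, 0, -17]
  [9, 4, 3, 0]
D(3):
  [0, -10, -11, -12]
  [-6, 0, -1, -18]
  [-5, -15, 0, -17]
  [9, 4, 3, 0]
D(4):
  [0, -8, -9, -12]
  [-6, 0, -1, -18]
  [-5, -13, 0, -17]
  [9, 4, 3, 0]
Key observation: every diagonal entry stays at the unit through all rounds, so no improving cycle exists.
Answer: CONVERGES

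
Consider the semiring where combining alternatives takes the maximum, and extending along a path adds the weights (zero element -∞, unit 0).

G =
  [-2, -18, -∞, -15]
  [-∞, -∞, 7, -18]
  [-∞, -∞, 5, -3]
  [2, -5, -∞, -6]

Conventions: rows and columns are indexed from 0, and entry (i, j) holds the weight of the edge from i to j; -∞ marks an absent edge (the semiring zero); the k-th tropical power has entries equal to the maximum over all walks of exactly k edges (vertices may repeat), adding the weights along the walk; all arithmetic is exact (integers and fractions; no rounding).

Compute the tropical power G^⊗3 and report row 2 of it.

G^⊗2:
  [-4, -20, -11, -17]
  [-16, -23, 12, 4]
  [-1, -8, 10, 2]
  [0, -11, 2, -12]
G^⊗3:
  [-6, -22, -6, -14]
  [6, -1, 17, 9]
  [4, -3, 15, 7]
  [-2, -17, 7, -1]
Answer: row 2 of G^⊗3 = [4, -3, 15, 7]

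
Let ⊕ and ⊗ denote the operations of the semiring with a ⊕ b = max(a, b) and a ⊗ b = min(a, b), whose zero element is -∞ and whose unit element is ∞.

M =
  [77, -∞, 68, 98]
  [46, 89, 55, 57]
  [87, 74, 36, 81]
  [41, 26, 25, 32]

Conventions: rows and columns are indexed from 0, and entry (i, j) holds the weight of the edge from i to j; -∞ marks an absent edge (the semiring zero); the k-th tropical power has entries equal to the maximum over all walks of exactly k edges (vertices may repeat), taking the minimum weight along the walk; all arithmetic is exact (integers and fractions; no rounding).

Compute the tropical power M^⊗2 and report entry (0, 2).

M^⊗2:
  [77, 68, 68, 77]
  [55, 89, 55, 57]
  [77, 74, 68, 87]
  [41, 26, 41, 41]
Key observation: the optimum is the walk 0->0->2, with weight 77 min 68 = 68.
Optimal value attained by: walk 0->0->2.
Answer: (M^⊗2)[0][2] = 68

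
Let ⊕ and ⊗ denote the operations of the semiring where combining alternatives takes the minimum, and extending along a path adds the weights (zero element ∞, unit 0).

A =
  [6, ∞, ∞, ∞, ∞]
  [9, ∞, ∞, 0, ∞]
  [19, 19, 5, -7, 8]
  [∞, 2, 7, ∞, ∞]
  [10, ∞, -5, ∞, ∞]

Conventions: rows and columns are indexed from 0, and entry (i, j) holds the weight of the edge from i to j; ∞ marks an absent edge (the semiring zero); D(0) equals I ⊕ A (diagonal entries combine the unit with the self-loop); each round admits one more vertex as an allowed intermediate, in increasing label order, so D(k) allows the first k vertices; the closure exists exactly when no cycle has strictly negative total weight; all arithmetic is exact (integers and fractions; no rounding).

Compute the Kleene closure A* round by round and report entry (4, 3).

D(0):
  [0, ∞, ∞, ∞, ∞]
  [9, 0, ∞, 0, ∞]
  [19, 19, 0, -7, 8]
  [∞, 2, 7, 0, ∞]
  [10, ∞, -5, ∞, 0]
D(1):
  [0, ∞, ∞, ∞, ∞]
  [9, 0, ∞, 0, ∞]
  [19, 19, 0, -7, 8]
  [∞, 2, 7, 0, ∞]
  [10, ∞, -5, ∞, 0]
D(2):
  [0, ∞, ∞, ∞, ∞]
  [9, 0, ∞, 0, ∞]
  [19, 19, 0, -7, 8]
  [11, 2, 7, 0, ∞]
  [10, ∞, -5, ∞, 0]
D(3):
  [0, ∞, ∞, ∞, ∞]
  [9, 0, ∞, 0, ∞]
  [19, 19, 0, -7, 8]
  [11, 2, 7, 0, 15]
  [10, 14, -5, -12, 0]
D(4):
  [0, ∞, ∞, ∞, ∞]
  [9, 0, 7, 0, 15]
  [4, -5, 0, -7, 8]
  [11, 2, 7, 0, 15]
  [-1, -10, -5, -12, 0]
D(5):
  [0, ∞, ∞, ∞, ∞]
  [9, 0, 7, 0, 15]
  [4, -5, 0, -7, 8]
  [11, 2, 7, 0, 15]
  [-1, -10, -5, -12, 0]
Answer: A*[4][3] = -12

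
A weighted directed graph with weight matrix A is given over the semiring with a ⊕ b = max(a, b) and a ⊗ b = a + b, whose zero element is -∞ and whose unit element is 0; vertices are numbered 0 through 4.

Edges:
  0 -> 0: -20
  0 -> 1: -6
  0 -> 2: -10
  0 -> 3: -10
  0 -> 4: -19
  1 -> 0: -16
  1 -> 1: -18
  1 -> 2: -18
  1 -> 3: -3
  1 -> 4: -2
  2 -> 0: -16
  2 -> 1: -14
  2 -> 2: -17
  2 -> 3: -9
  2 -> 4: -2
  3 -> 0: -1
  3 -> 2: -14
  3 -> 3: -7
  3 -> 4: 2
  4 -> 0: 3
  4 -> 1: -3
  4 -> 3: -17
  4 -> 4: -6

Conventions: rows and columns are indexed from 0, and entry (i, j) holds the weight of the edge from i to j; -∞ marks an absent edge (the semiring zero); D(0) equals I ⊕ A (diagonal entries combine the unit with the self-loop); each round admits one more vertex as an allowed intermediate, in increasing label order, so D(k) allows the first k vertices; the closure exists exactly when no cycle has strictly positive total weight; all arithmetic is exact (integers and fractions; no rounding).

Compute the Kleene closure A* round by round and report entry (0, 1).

D(0):
  [0, -6, -10, -10, -19]
  [-16, 0, -18, -3, -2]
  [-16, -14, 0, -9, -2]
  [-1, -∞, -14, 0, 2]
  [3, -3, -∞, -17, 0]
D(1):
  [0, -6, -10, -10, -19]
  [-16, 0, -18, -3, -2]
  [-16, -14, 0, -9, -2]
  [-1, -7, -11, 0, 2]
  [3, -3, -7, -7, 0]
D(2):
  [0, -6, -10, -9, -8]
  [-16, 0, -18, -3, -2]
  [-16, -14, 0, -9, -2]
  [-1, -7, -11, 0, 2]
  [3, -3, -7, -6, 0]
D(3):
  [0, -6, -10, -9, -8]
  [-16, 0, -18, -3, -2]
  [-16, -14, 0, -9, -2]
  [-1, -7, -11, 0, 2]
  [3, -3, -7, -6, 0]
D(4):
  [0, -6, -10, -9, -7]
  [-4, 0, -14, -3, -1]
  [-10, -14, 0, -9, -2]
  [-1, -7, -11, 0, 2]
  [3, -3, -7, -6, 0]
D(5):
  [0, -6, -10, -9, -7]
  [2, 0, -8, -3, -1]
  [1, -5, 0, -8, -2]
  [5, -1, -5, 0, 2]
  [3, -3, -7, -6, 0]
Answer: A*[0][1] = -6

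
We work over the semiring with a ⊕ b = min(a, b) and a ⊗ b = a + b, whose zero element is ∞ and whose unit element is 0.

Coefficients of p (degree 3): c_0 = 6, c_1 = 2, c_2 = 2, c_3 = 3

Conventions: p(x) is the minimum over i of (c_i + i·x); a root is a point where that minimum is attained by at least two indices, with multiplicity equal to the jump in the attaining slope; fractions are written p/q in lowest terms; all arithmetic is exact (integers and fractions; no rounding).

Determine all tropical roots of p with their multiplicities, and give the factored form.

hull edge (i=0, c=6) to (i=1, c=2): slope -4, span 1
hull edge (i=1, c=2) to (i=2, c=2): slope 0, span 1
hull edge (i=2, c=2) to (i=3, c=3): slope 1, span 1
Factored form: p(x) = 3 ⊗ (x ⊕ (-1)) ⊗ (x ⊕ 0) ⊗ (x ⊕ 4)
Answer: roots = -1 (mult 1), 0 (mult 1), 4 (mult 1)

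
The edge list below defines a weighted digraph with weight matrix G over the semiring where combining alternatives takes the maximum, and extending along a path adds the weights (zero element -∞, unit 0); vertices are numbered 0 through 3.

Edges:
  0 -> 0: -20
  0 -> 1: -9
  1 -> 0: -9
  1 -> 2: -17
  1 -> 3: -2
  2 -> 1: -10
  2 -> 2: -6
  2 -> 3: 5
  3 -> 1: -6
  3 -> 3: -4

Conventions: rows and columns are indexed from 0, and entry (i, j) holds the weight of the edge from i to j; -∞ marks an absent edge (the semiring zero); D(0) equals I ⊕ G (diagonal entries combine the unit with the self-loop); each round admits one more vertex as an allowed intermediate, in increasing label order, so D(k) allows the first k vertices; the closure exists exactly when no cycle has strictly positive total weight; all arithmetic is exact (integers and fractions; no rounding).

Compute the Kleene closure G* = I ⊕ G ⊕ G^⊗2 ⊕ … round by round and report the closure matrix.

D(0):
  [0, -9, -∞, -∞]
  [-9, 0, -17, -2]
  [-∞, -10, 0, 5]
  [-∞, -6, -∞, 0]
D(1):
  [0, -9, -∞, -∞]
  [-9, 0, -17, -2]
  [-∞, -10, 0, 5]
  [-∞, -6, -∞, 0]
D(2):
  [0, -9, -26, -11]
  [-9, 0, -17, -2]
  [-19, -10, 0, 5]
  [-15, -6, -23, 0]
D(3):
  [0, -9, -26, -11]
  [-9, 0, -17, -2]
  [-19, -10, 0, 5]
  [-15, -6, -23, 0]
D(4):
  [0, -9, -26, -11]
  [-9, 0, -17, -2]
  [-10, -1, 0, 5]
  [-15, -6, -23, 0]
Answer: G* = [[0, -9, -26, -11], [-9, 0, -17, -2], [-10, -1, 0, 5], [-15, -6, -23, 0]]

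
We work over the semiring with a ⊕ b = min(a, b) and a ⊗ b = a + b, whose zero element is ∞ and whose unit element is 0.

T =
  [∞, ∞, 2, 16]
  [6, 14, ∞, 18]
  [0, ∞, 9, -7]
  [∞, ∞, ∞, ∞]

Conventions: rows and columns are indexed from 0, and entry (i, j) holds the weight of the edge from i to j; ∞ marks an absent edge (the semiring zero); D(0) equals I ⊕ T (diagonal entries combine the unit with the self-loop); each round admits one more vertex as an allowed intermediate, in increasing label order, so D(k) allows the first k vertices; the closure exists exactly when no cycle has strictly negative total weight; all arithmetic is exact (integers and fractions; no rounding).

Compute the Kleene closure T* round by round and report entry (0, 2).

D(0):
  [0, ∞, 2, 16]
  [6, 0, ∞, 18]
  [0, ∞, 0, -7]
  [∞, ∞, ∞, 0]
D(1):
  [0, ∞, 2, 16]
  [6, 0, 8, 18]
  [0, ∞, 0, -7]
  [∞, ∞, ∞, 0]
D(2):
  [0, ∞, 2, 16]
  [6, 0, 8, 18]
  [0, ∞, 0, -7]
  [∞, ∞, ∞, 0]
D(3):
  [0, ∞, 2, -5]
  [6, 0, 8, 1]
  [0, ∞, 0, -7]
  [∞, ∞, ∞, 0]
D(4):
  [0, ∞, 2, -5]
  [6, 0, 8, 1]
  [0, ∞, 0, -7]
  [∞, ∞, ∞, 0]
Answer: T*[0][2] = 2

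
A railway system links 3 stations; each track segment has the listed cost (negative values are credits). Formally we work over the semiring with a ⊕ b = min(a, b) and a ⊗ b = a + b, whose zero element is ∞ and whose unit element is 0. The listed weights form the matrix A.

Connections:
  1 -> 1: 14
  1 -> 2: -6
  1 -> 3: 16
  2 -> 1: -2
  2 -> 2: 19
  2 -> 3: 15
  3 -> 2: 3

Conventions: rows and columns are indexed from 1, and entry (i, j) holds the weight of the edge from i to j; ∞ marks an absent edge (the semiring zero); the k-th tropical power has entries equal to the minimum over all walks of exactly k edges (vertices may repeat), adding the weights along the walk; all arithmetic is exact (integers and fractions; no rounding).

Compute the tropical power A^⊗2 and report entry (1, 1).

A^⊗2:
  [-8, 8, 9]
  [12, -8, 14]
  [1, 22, 18]
Key observation: the optimum is the walk 1->2->1, with weight (-6) + (-2) = -8.
Optimal value attained by: walk 1->2->1.
Answer: (A^⊗2)[1][1] = -8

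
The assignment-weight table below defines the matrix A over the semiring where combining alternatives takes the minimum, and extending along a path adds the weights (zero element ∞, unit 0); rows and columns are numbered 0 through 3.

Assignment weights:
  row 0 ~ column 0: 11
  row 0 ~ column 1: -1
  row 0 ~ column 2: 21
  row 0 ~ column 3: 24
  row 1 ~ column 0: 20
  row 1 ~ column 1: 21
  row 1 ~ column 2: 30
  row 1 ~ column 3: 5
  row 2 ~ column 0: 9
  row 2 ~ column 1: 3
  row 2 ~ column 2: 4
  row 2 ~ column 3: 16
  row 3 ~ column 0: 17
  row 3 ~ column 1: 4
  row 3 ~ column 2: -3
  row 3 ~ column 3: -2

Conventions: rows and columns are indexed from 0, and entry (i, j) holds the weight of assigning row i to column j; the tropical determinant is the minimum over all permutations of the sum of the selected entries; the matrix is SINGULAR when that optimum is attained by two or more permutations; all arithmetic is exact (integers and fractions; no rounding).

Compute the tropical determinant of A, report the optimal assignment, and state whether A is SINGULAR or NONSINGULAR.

σ = (0, 1, 2, 3): 11 + 21 + 4 + (-2) = 34
σ = (0, 1, 3, 2): 11 + 21 + 16 + (-3) = 45
σ = (0, 2, 1, 3): 11 + 30 + 3 + (-2) = 42
σ = (0, 2, 3, 1): 11 + 30 + 16 + 4 = 61
σ = (0, 3, 1, 2): 11 + 5 + 3 + (-3) = 16
σ = (0, 3, 2, 1): 11 + 5 + 4 + 4 = 24
σ = (1, 0, 2, 3): (-1) + 20 + 4 + (-2) = 21
σ = (1, 0, 3, 2): (-1) + 20 + 16 + (-3) = 32
σ = (1, 2, 0, 3): (-1) + 30 + 9 + (-2) = 36
σ = (1, 2, 3, 0): (-1) + 30 + 16 + 17 = 62
σ = (1, 3, 0, 2): (-1) + 5 + 9 + (-3) = 10
σ = (1, 3, 2, 0): (-1) + 5 + 4 + 17 = 25
σ = (2, 0, 1, 3): 21 + 20 + 3 + (-2) = 42
σ = (2, 0, 3, 1): 21 + 20 + 16 + 4 = 61
σ = (2, 1, 0, 3): 21 + 21 + 9 + (-2) = 49
σ = (2, 1, 3, 0): 21 + 21 + 16 + 17 = 75
σ = (2, 3, 0, 1): 21 + 5 + 9 + 4 = 39
σ = (2, 3, 1, 0): 21 + 5 + 3 + 17 = 46
σ = (3, 0, 1, 2): 24 + 20 + 3 + (-3) = 44
σ = (3, 0, 2, 1): 24 + 20 + 4 + 4 = 52
σ = (3, 1, 0, 2): 24 + 21 + 9 + (-3) = 51
σ = (3, 1, 2, 0): 24 + 21 + 4 + 17 = 66
σ = (3, 2, 0, 1): 24 + 30 + 9 + 4 = 67
σ = (3, 2, 1, 0): 24 + 30 + 3 + 17 = 74
Optimal value attained by: σ = (1, 3, 0, 2).
Answer: det⊕(A) = 10; verdict: NONSINGULAR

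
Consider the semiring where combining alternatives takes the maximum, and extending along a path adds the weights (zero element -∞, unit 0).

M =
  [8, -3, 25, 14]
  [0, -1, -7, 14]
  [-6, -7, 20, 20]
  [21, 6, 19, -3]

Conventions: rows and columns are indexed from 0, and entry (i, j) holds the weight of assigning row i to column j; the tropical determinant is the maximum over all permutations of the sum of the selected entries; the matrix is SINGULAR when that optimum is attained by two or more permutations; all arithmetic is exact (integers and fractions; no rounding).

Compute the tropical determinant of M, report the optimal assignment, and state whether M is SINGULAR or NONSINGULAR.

σ = (0, 1, 2, 3): 8 + (-1) + 20 + (-3) = 24
σ = (0, 1, 3, 2): 8 + (-1) + 20 + 19 = 46
σ = (0, 2, 1, 3): 8 + (-7) + (-7) + (-3) = -9
σ = (0, 2, 3, 1): 8 + (-7) + 20 + 6 = 27
σ = (0, 3, 1, 2): 8 + 14 + (-7) + 19 = 34
σ = (0, 3, 2, 1): 8 + 14 + 20 + 6 = 48
σ = (1, 0, 2, 3): (-3) + 0 + 20 + (-3) = 14
σ = (1, 0, 3, 2): (-3) + 0 + 20 + 19 = 36
σ = (1, 2, 0, 3): (-3) + (-7) + (-6) + (-3) = -19
σ = (1, 2, 3, 0): (-3) + (-7) + 20 + 21 = 31
σ = (1, 3, 0, 2): (-3) + 14 + (-6) + 19 = 24
σ = (1, 3, 2, 0): (-3) + 14 + 20 + 21 = 52
σ = (2, 0, 1, 3): 25 + 0 + (-7) + (-3) = 15
σ = (2, 0, 3, 1): 25 + 0 + 20 + 6 = 51
σ = (2, 1, 0, 3): 25 + (-1) + (-6) + (-3) = 15
σ = (2, 1, 3, 0): 25 + (-1) + 20 + 21 = 65
σ = (2, 3, 0, 1): 25 + 14 + (-6) + 6 = 39
σ = (2, 3, 1, 0): 25 + 14 + (-7) + 21 = 53
σ = (3, 0, 1, 2): 14 + 0 + (-7) + 19 = 26
σ = (3, 0, 2, 1): 14 + 0 + 20 + 6 = 40
σ = (3, 1, 0, 2): 14 + (-1) + (-6) + 19 = 26
σ = (3, 1, 2, 0): 14 + (-1) + 20 + 21 = 54
σ = (3, 2, 0, 1): 14 + (-7) + (-6) + 6 = 7
σ = (3, 2, 1, 0): 14 + (-7) + (-7) + 21 = 21
Optimal value attained by: σ = (2, 1, 3, 0).
Answer: det⊕(M) = 65; verdict: NONSINGULAR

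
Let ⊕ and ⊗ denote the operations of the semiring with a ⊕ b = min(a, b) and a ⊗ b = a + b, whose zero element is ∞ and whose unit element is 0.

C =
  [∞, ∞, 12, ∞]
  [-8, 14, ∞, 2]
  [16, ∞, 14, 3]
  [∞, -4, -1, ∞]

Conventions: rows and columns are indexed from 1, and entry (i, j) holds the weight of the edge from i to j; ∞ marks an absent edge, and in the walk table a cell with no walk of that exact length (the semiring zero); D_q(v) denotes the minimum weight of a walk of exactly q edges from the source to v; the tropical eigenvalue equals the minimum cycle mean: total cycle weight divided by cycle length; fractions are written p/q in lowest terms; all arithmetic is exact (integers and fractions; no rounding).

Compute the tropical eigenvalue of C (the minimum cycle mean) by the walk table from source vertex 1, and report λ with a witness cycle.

q=0: [0, ∞, ∞, ∞]
q=1: [∞, ∞, 12, ∞]
q=2: [28, ∞, 26, 15]
q=3: [42, 11, 14, 29]
q=4: [3, 25, 28, 13]
Optimal cycle mean attained by: cycle 2->4->2, total 2 + (-4), length 2.
Answer: λ = -1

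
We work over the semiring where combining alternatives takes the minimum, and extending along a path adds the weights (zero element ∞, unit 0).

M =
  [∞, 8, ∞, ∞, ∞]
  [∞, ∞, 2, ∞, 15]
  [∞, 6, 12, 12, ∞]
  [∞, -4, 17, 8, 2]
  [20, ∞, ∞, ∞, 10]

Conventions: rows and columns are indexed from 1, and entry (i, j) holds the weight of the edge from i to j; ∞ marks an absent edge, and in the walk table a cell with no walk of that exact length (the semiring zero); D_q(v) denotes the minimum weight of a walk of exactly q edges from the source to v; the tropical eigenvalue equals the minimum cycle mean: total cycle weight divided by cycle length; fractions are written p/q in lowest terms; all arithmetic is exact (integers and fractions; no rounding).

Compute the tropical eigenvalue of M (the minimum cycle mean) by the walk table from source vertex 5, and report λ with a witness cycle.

q=0: [∞, ∞, ∞, ∞, 0]
q=1: [20, ∞, ∞, ∞, 10]
q=2: [30, 28, ∞, ∞, 20]
q=3: [40, 38, 30, ∞, 30]
q=4: [50, 36, 40, 42, 40]
q=5: [60, 38, 38, 50, 44]
Optimal cycle mean attained by: cycle 2->3->4->2, total 2 + 12 + (-4), length 3.
Answer: λ = 10/3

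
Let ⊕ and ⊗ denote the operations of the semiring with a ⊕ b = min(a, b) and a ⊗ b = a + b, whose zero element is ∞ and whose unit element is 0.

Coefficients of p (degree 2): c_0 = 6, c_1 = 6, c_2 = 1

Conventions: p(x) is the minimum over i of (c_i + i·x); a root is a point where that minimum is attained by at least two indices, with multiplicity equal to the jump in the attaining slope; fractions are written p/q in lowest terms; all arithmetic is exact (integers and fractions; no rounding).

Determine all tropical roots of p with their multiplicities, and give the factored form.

hull edge (i=0, c=6) to (i=2, c=1): slope -5/2, span 2
Factored form: p(x) = 1 ⊗ (x ⊕ 5/2) ⊗ (x ⊕ 5/2)
Answer: roots = 5/2 (mult 2)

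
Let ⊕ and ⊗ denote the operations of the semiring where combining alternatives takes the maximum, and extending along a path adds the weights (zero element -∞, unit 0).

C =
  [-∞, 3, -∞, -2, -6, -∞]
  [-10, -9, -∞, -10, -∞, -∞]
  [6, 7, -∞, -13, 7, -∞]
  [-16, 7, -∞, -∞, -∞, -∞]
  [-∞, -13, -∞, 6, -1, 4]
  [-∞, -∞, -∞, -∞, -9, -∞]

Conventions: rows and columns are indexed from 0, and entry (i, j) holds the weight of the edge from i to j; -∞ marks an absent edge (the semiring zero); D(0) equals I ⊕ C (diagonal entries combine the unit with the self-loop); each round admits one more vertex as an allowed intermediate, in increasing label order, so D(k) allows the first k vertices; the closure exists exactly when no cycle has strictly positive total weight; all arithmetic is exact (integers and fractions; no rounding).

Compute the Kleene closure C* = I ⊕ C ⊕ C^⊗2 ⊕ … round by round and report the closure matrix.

D(0):
  [0, 3, -∞, -2, -6, -∞]
  [-10, 0, -∞, -10, -∞, -∞]
  [6, 7, 0, -13, 7, -∞]
  [-16, 7, -∞, 0, -∞, -∞]
  [-∞, -13, -∞, 6, 0, 4]
  [-∞, -∞, -∞, -∞, -9, 0]
D(1):
  [0, 3, -∞, -2, -6, -∞]
  [-10, 0, -∞, -10, -16, -∞]
  [6, 9, 0, 4, 7, -∞]
  [-16, 7, -∞, 0, -22, -∞]
  [-∞, -13, -∞, 6, 0, 4]
  [-∞, -∞, -∞, -∞, -9, 0]
D(2):
  [0, 3, -∞, -2, -6, -∞]
  [-10, 0, -∞, -10, -16, -∞]
  [6, 9, 0, 4, 7, -∞]
  [-3, 7, -∞, 0, -9, -∞]
  [-23, -13, -∞, 6, 0, 4]
  [-∞, -∞, -∞, -∞, -9, 0]
D(3):
  [0, 3, -∞, -2, -6, -∞]
  [-10, 0, -∞, -10, -16, -∞]
  [6, 9, 0, 4, 7, -∞]
  [-3, 7, -∞, 0, -9, -∞]
  [-23, -13, -∞, 6, 0, 4]
  [-∞, -∞, -∞, -∞, -9, 0]
D(4):
  [0, 5, -∞, -2, -6, -∞]
  [-10, 0, -∞, -10, -16, -∞]
  [6, 11, 0, 4, 7, -∞]
  [-3, 7, -∞, 0, -9, -∞]
  [3, 13, -∞, 6, 0, 4]
  [-∞, -∞, -∞, -∞, -9, 0]
D(5):
  [0, 7, -∞, 0, -6, -2]
  [-10, 0, -∞, -10, -16, -12]
  [10, 20, 0, 13, 7, 11]
  [-3, 7, -∞, 0, -9, -5]
  [3, 13, -∞, 6, 0, 4]
  [-6, 4, -∞, -3, -9, 0]
D(6):
  [0, 7, -∞, 0, -6, -2]
  [-10, 0, -∞, -10, -16, -12]
  [10, 20, 0, 13, 7, 11]
  [-3, 7, -∞, 0, -9, -5]
  [3, 13, -∞, 6, 0, 4]
  [-6, 4, -∞, -3, -9, 0]
Answer: C* = [[0, 7, -∞, 0, -6, -2], [-10, 0, -∞, -10, -16, -12], [10, 20, 0, 13, 7, 11], [-3, 7, -∞, 0, -9, -5], [3, 13, -∞, 6, 0, 4], [-6, 4, -∞, -3, -9, 0]]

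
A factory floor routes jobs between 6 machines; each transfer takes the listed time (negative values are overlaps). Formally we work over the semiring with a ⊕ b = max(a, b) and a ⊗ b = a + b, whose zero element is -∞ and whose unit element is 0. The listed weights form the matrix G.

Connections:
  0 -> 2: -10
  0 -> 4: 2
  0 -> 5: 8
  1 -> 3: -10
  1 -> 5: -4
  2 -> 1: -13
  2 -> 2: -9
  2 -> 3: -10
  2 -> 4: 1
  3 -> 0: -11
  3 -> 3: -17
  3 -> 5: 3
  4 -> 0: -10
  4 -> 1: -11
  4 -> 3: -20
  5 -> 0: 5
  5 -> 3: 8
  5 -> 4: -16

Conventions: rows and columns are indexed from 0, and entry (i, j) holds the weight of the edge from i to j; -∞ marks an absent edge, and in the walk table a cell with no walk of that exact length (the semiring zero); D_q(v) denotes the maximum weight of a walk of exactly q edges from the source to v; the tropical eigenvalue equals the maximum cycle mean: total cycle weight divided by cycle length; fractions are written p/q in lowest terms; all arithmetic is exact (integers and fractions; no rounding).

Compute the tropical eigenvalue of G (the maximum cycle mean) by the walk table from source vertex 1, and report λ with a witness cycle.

q=0: [-∞, 0, -∞, -∞, -∞, -∞]
q=1: [-∞, -∞, -∞, -10, -∞, -4]
q=2: [1, -∞, -∞, 4, -20, -7]
q=3: [-2, -31, -9, 1, 3, 9]
q=4: [14, -8, -12, 17, 0, 6]
q=5: [11, -11, 4, 14, 16, 22]
q=6: [27, 5, 1, 30, 13, 19]
Optimal cycle mean attained by: cycle 0->5->0, total 8 + 5, length 2.
Answer: λ = 13/2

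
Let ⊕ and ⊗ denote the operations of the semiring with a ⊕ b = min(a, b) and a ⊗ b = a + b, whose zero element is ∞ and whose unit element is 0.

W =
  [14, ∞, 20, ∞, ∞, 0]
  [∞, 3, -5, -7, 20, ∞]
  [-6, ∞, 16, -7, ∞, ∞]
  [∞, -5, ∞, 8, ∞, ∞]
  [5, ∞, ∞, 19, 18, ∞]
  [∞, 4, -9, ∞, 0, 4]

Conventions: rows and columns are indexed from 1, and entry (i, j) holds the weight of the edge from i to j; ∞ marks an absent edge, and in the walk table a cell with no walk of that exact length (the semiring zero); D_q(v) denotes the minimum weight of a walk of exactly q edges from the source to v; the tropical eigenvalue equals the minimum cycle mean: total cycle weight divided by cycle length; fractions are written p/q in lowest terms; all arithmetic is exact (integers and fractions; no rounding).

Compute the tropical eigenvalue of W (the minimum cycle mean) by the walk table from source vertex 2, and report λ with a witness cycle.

q=0: [∞, 0, ∞, ∞, ∞, ∞]
q=1: [∞, 3, -5, -7, 20, ∞]
q=2: [-11, -12, -2, -12, 23, ∞]
q=3: [-8, -17, -17, -19, 8, -11]
q=4: [-23, -24, -22, -24, -11, -8]
q=5: [-28, -29, -29, -31, -8, -23]
q=6: [-35, -36, -34, -36, -23, -28]
Optimal cycle mean attained by: cycle 2->4->2, total (-7) + (-5), length 2.
Answer: λ = -6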